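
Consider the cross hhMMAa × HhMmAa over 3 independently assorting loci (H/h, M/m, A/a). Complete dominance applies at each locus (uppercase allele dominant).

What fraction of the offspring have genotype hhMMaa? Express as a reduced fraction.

P(hhMMaa) = 1/16

hhMMAa gametes: hMA×4, hMa×4
HhMmAa gametes: HMA×1, HMa×1, HmA×1, Hma×1, hMA×1, hMa×1, hmA×1, hma×1
hhMMAa×HhMmAa grid (8·8=64): HhMMAA=4 HhMMAa=8 HhMMaa=4 HhMmAA=4 HhMmAa=8 HhMmaa=4 hhMMAA=4 hhMMAa=8 hhMMaa=4 hhMmAA=4 hhMmAa=8 hhMmaa=4
hhMMaa hits 4/64; gcd=4; 4÷4/64÷4 = 1/16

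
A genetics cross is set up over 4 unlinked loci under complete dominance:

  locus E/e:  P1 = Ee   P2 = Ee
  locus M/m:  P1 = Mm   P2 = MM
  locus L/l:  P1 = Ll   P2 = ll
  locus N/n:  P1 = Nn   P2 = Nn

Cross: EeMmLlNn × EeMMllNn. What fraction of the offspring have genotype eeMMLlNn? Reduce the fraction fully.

EeMmLlNn gametes: EMLN×1, EMLn×1, EMlN×1, EMln×1, EmLN×1, EmLn×1, EmlN×1, Emln×1, eMLN×1, eMLn×1, eMlN×1, eMln×1, emLN×1, emLn×1, emlN×1, emln×1
EeMMllNn gametes: EMlN×4, EMln×4, eMlN×4, eMln×4
EeMmLlNn×EeMMllNn grid (16·16=256): EEMMLlNN=4 EEMMLlNn=8 EEMMLlnn=4 EEMMllNN=4 EEMMllNn=8 EEMMllnn=4 EEMmLlNN=4 EEMmLlNn=8 EEMmLlnn=4 EEMmllNN=4 EEMmllNn=8 EEMmllnn=4 EeMMLlNN=8 EeMMLlNn=16 EeMMLlnn=8 EeMMllNN=8 EeMMllNn=16 EeMMllnn=8 EeMmLlNN=8 EeMmLlNn=16 EeMmLlnn=8 EeMmllNN=8 EeMmllNn=16 EeMmllnn=8 eeMMLlNN=4 eeMMLlNn=8 eeMMLlnn=4 eeMMllNN=4 eeMMllNn=8 eeMMllnn=4 eeMmLlNN=4 eeMmLlNn=8 eeMmLlnn=4 eeMmllNN=4 eeMmllNn=8 eeMmllnn=4
eeMMLlNn hits 8/256; gcd=8; 8÷8/256÷8 = 1/32

P(eeMMLlNn) = 1/32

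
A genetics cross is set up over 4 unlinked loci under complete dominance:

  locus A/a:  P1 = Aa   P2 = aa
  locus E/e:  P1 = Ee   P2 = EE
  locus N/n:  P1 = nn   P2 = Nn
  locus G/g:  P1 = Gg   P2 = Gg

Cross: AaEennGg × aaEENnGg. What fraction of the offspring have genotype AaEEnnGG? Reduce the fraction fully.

P(AaEEnnGG) = 1/32

AaEennGg gametes: AEnG×2, AEng×2, AenG×2, Aeng×2, aEnG×2, aEng×2, aenG×2, aeng×2
aaEENnGg gametes: aENG×4, aENg×4, aEnG×4, aEng×4
AaEennGg×aaEENnGg grid (16·16=256): AaEENnGG=8 AaEENnGg=16 AaEENngg=8 AaEEnnGG=8 AaEEnnGg=16 AaEEnngg=8 AaEeNnGG=8 AaEeNnGg=16 AaEeNngg=8 AaEennGG=8 AaEennGg=16 AaEenngg=8 aaEENnGG=8 aaEENnGg=16 aaEENngg=8 aaEEnnGG=8 aaEEnnGg=16 aaEEnngg=8 aaEeNnGG=8 aaEeNnGg=16 aaEeNngg=8 aaEennGG=8 aaEennGg=16 aaEenngg=8
AaEEnnGG hits 8/256; gcd=8; 8÷8/256÷8 = 1/32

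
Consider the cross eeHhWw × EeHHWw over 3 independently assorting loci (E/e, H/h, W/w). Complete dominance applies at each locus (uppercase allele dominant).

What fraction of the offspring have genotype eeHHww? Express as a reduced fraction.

P(eeHHww) = 1/16

eeHhWw gametes: eHW×2, eHw×2, ehW×2, ehw×2
EeHHWw gametes: EHW×2, EHw×2, eHW×2, eHw×2
eeHhWw×EeHHWw grid (8·8=64): EeHHWW=4 EeHHWw=8 EeHHww=4 EeHhWW=4 EeHhWw=8 EeHhww=4 eeHHWW=4 eeHHWw=8 eeHHww=4 eeHhWW=4 eeHhWw=8 eeHhww=4
eeHHww hits 4/64; gcd=4; 4÷4/64÷4 = 1/16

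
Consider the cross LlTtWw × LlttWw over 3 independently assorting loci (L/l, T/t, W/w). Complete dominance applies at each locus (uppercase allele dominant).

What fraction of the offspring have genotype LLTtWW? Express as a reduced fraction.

LlTtWw gametes: LTW×1, LTw×1, LtW×1, Ltw×1, lTW×1, lTw×1, ltW×1, ltw×1
LlttWw gametes: LtW×2, Ltw×2, ltW×2, ltw×2
LlTtWw×LlttWw grid (8·8=64): LLTtWW=2 LLTtWw=4 LLTtww=2 LLttWW=2 LLttWw=4 LLttww=2 LlTtWW=4 LlTtWw=8 LlTtww=4 LlttWW=4 LlttWw=8 Llttww=4 llTtWW=2 llTtWw=4 llTtww=2 llttWW=2 llttWw=4 llttww=2
LLTtWW hits 2/64; gcd=2; 2÷2/64÷2 = 1/32

P(LLTtWW) = 1/32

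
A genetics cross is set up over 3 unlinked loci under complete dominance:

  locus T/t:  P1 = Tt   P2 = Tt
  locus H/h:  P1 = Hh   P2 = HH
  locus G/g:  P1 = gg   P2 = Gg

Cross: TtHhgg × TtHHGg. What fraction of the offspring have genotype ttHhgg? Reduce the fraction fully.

P(ttHhgg) = 1/16

TtHhgg gametes: THg×2, Thg×2, tHg×2, thg×2
TtHHGg gametes: THG×2, THg×2, tHG×2, tHg×2
TtHhgg×TtHHGg grid (8·8=64): TTHHGg=4 TTHHgg=4 TTHhGg=4 TTHhgg=4 TtHHGg=8 TtHHgg=8 TtHhGg=8 TtHhgg=8 ttHHGg=4 ttHHgg=4 ttHhGg=4 ttHhgg=4
ttHhgg hits 4/64; gcd=4; 4÷4/64÷4 = 1/16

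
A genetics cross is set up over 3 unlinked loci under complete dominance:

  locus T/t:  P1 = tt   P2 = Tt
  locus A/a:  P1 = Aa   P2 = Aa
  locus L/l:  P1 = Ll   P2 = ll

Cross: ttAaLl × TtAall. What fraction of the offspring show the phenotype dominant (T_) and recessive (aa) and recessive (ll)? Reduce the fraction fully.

ttAaLl gametes: tAL×2, tAl×2, taL×2, tal×2
TtAall gametes: TAl×2, Tal×2, tAl×2, tal×2
ttAaLl×TtAall grid (8·8=64): TtAALl=4 TtAAll=4 TtAaLl=8 TtAall=8 TtaaLl=4 Ttaall=4 ttAALl=4 ttAAll=4 ttAaLl=8 ttAall=8 ttaaLl=4 ttaall=4
T_ aa ll hits 4/64; gcd=4; 4÷4/64÷4 = 1/16

P(T_ aa ll) = 1/16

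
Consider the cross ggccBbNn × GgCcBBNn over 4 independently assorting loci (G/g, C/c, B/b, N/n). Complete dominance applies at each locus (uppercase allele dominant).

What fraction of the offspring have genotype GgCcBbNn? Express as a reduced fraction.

P(GgCcBbNn) = 1/16

ggccBbNn gametes: gcBN×4, gcBn×4, gcbN×4, gcbn×4
GgCcBBNn gametes: GCBN×2, GCBn×2, GcBN×2, GcBn×2, gCBN×2, gCBn×2, gcBN×2, gcBn×2
ggccBbNn×GgCcBBNn grid (16·16=256): GgCcBBNN=8 GgCcBBNn=16 GgCcBBnn=8 GgCcBbNN=8 GgCcBbNn=16 GgCcBbnn=8 GgccBBNN=8 GgccBBNn=16 GgccBBnn=8 GgccBbNN=8 GgccBbNn=16 GgccBbnn=8 ggCcBBNN=8 ggCcBBNn=16 ggCcBBnn=8 ggCcBbNN=8 ggCcBbNn=16 ggCcBbnn=8 ggccBBNN=8 ggccBBNn=16 ggccBBnn=8 ggccBbNN=8 ggccBbNn=16 ggccBbnn=8
GgCcBbNn hits 16/256; gcd=16; 16÷16/256÷16 = 1/16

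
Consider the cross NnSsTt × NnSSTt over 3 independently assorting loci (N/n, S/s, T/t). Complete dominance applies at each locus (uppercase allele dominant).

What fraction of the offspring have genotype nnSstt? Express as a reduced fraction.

P(nnSstt) = 1/32

NnSsTt gametes: NST×1, NSt×1, NsT×1, Nst×1, nST×1, nSt×1, nsT×1, nst×1
NnSSTt gametes: NST×2, NSt×2, nST×2, nSt×2
NnSsTt×NnSSTt grid (8·8=64): NNSSTT=2 NNSSTt=4 NNSStt=2 NNSsTT=2 NNSsTt=4 NNSstt=2 NnSSTT=4 NnSSTt=8 NnSStt=4 NnSsTT=4 NnSsTt=8 NnSstt=4 nnSSTT=2 nnSSTt=4 nnSStt=2 nnSsTT=2 nnSsTt=4 nnSstt=2
nnSstt hits 2/64; gcd=2; 2÷2/64÷2 = 1/32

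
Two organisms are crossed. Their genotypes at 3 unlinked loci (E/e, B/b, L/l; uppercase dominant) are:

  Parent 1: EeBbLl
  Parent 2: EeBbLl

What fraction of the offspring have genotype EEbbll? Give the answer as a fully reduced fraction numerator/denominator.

P(EEbbll) = 1/64

EeBbLl gametes: EBL×1, EBl×1, EbL×1, Ebl×1, eBL×1, eBl×1, ebL×1, ebl×1
EeBbLl gametes: EBL×1, EBl×1, EbL×1, Ebl×1, eBL×1, eBl×1, ebL×1, ebl×1
EeBbLl×EeBbLl grid (8·8=64): EEBBLL=1 EEBBLl=2 EEBBll=1 EEBbLL=2 EEBbLl=4 EEBbll=2 EEbbLL=1 EEbbLl=2 EEbbll=1 EeBBLL=2 EeBBLl=4 EeBBll=2 EeBbLL=4 EeBbLl=8 EeBbll=4 EebbLL=2 EebbLl=4 Eebbll=2 eeBBLL=1 eeBBLl=2 eeBBll=1 eeBbLL=2 eeBbLl=4 eeBbll=2 eebbLL=1 eebbLl=2 eebbll=1
EEbbll hits 1/64; gcd=1; 1÷1/64÷1 = 1/64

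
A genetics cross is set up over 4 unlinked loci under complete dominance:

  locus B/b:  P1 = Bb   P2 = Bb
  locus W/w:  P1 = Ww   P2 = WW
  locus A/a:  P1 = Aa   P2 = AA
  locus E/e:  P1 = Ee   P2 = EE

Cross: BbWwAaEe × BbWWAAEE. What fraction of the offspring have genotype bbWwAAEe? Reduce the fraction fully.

P(bbWwAAEe) = 1/32

BbWwAaEe gametes: BWAE×1, BWAe×1, BWaE×1, BWae×1, BwAE×1, BwAe×1, BwaE×1, Bwae×1, bWAE×1, bWAe×1, bWaE×1, bWae×1, bwAE×1, bwAe×1, bwaE×1, bwae×1
BbWWAAEE gametes: BWAE×8, bWAE×8
BbWwAaEe×BbWWAAEE grid (16·16=256): BBWWAAEE=8 BBWWAAEe=8 BBWWAaEE=8 BBWWAaEe=8 BBWwAAEE=8 BBWwAAEe=8 BBWwAaEE=8 BBWwAaEe=8 BbWWAAEE=16 BbWWAAEe=16 BbWWAaEE=16 BbWWAaEe=16 BbWwAAEE=16 BbWwAAEe=16 BbWwAaEE=16 BbWwAaEe=16 bbWWAAEE=8 bbWWAAEe=8 bbWWAaEE=8 bbWWAaEe=8 bbWwAAEE=8 bbWwAAEe=8 bbWwAaEE=8 bbWwAaEe=8
bbWwAAEe hits 8/256; gcd=8; 8÷8/256÷8 = 1/32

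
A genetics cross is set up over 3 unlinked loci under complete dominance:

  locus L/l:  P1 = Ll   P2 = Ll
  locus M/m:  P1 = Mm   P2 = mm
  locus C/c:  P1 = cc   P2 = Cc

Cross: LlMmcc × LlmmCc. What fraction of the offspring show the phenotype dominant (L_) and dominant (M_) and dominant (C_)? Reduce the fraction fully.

LlMmcc gametes: LMc×2, Lmc×2, lMc×2, lmc×2
LlmmCc gametes: LmC×2, Lmc×2, lmC×2, lmc×2
LlMmcc×LlmmCc grid (8·8=64): LLMmCc=4 LLMmcc=4 LLmmCc=4 LLmmcc=4 LlMmCc=8 LlMmcc=8 LlmmCc=8 Llmmcc=8 llMmCc=4 llMmcc=4 llmmCc=4 llmmcc=4
L_ M_ C_ hits 12/64; gcd=4; 12÷4/64÷4 = 3/16

P(L_ M_ C_) = 3/16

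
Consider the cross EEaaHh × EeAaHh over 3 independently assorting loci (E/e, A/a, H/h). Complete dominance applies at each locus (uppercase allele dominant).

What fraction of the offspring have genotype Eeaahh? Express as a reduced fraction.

EEaaHh gametes: EaH×4, Eah×4
EeAaHh gametes: EAH×1, EAh×1, EaH×1, Eah×1, eAH×1, eAh×1, eaH×1, eah×1
EEaaHh×EeAaHh grid (8·8=64): EEAaHH=4 EEAaHh=8 EEAahh=4 EEaaHH=4 EEaaHh=8 EEaahh=4 EeAaHH=4 EeAaHh=8 EeAahh=4 EeaaHH=4 EeaaHh=8 Eeaahh=4
Eeaahh hits 4/64; gcd=4; 4÷4/64÷4 = 1/16

P(Eeaahh) = 1/16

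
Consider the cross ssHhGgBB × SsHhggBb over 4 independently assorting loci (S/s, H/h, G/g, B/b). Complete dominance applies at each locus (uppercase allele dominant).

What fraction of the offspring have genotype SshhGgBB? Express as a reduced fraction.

P(SshhGgBB) = 1/32

ssHhGgBB gametes: sHGB×4, sHgB×4, shGB×4, shgB×4
SsHhggBb gametes: SHgB×2, SHgb×2, ShgB×2, Shgb×2, sHgB×2, sHgb×2, shgB×2, shgb×2
ssHhGgBB×SsHhggBb grid (16·16=256): SsHHGgBB=8 SsHHGgBb=8 SsHHggBB=8 SsHHggBb=8 SsHhGgBB=16 SsHhGgBb=16 SsHhggBB=16 SsHhggBb=16 SshhGgBB=8 SshhGgBb=8 SshhggBB=8 SshhggBb=8 ssHHGgBB=8 ssHHGgBb=8 ssHHggBB=8 ssHHggBb=8 ssHhGgBB=16 ssHhGgBb=16 ssHhggBB=16 ssHhggBb=16 sshhGgBB=8 sshhGgBb=8 sshhggBB=8 sshhggBb=8
SshhGgBB hits 8/256; gcd=8; 8÷8/256÷8 = 1/32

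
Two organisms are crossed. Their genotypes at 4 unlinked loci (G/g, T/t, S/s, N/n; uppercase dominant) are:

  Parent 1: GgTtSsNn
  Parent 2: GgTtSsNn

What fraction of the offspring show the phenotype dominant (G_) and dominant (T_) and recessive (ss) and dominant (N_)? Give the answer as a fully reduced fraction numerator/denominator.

P(G_ T_ ss N_) = 27/256

GgTtSsNn gametes: GTSN×1, GTSn×1, GTsN×1, GTsn×1, GtSN×1, GtSn×1, GtsN×1, Gtsn×1, gTSN×1, gTSn×1, gTsN×1, gTsn×1, gtSN×1, gtSn×1, gtsN×1, gtsn×1
GgTtSsNn gametes: GTSN×1, GTSn×1, GTsN×1, GTsn×1, GtSN×1, GtSn×1, GtsN×1, Gtsn×1, gTSN×1, gTSn×1, gTsN×1, gTsn×1, gtSN×1, gtSn×1, gtsN×1, gtsn×1
GgTtSsNn×GgTtSsNn grid (16·16=256): GGTTSSNN=1 GGTTSSNn=2 GGTTSSnn=1 GGTTSsNN=2 GGTTSsNn=4 GGTTSsnn=2 GGTTssNN=1 GGTTssNn=2 GGTTssnn=1 GGTtSSNN=2 GGTtSSNn=4 GGTtSSnn=2 GGTtSsNN=4 GGTtSsNn=8 GGTtSsnn=4 GGTtssNN=2 GGTtssNn=4 GGTtssnn=2 GGttSSNN=1 GGttSSNn=2 GGttSSnn=1 GGttSsNN=2 GGttSsNn=4 GGttSsnn=2 GGttssNN=1 GGttssNn=2 GGttssnn=1 GgTTSSNN=2 GgTTSSNn=4 GgTTSSnn=2 GgTTSsNN=4 GgTTSsNn=8 GgTTSsnn=4 GgTTssNN=2 GgTTssNn=4 GgTTssnn=2 GgTtSSNN=4 GgTtSSNn=8 GgTtSSnn=4 GgTtSsNN=8 GgTtSsNn=16 GgTtSsnn=8 GgTtssNN=4 GgTtssNn=8 GgTtssnn=4 GgttSSNN=2 GgttSSNn=4 GgttSSnn=2 GgttSsNN=4 GgttSsNn=8 GgttSsnn=4 GgttssNN=2 GgttssNn=4 Ggttssnn=2 ggTTSSNN=1 ggTTSSNn=2 ggTTSSnn=1 ggTTSsNN=2 ggTTSsNn=4 ggTTSsnn=2 ggTTssNN=1 ggTTssNn=2 ggTTssnn=1 ggTtSSNN=2 ggTtSSNn=4 ggTtSSnn=2 ggTtSsNN=4 ggTtSsNn=8 ggTtSsnn=4 ggTtssNN=2 ggTtssNn=4 ggTtssnn=2 ggttSSNN=1 ggttSSNn=2 ggttSSnn=1 ggttSsNN=2 ggttSsNn=4 ggttSsnn=2 ggttssNN=1 ggttssNn=2 ggttssnn=1
G_ T_ ss N_ hits 27/256; gcd=1; 27÷1/256÷1 = 27/256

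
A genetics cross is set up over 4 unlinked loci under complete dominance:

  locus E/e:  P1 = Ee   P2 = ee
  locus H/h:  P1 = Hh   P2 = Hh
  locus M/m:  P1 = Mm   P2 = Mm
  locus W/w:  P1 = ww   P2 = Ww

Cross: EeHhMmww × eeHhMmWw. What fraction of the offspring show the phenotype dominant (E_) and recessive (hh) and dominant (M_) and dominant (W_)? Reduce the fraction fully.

P(E_ hh M_ W_) = 3/64

EeHhMmww gametes: EHMw×2, EHmw×2, EhMw×2, Ehmw×2, eHMw×2, eHmw×2, ehMw×2, ehmw×2
eeHhMmWw gametes: eHMW×2, eHMw×2, eHmW×2, eHmw×2, ehMW×2, ehMw×2, ehmW×2, ehmw×2
EeHhMmww×eeHhMmWw grid (16·16=256): EeHHMMWw=4 EeHHMMww=4 EeHHMmWw=8 EeHHMmww=8 EeHHmmWw=4 EeHHmmww=4 EeHhMMWw=8 EeHhMMww=8 EeHhMmWw=16 EeHhMmww=16 EeHhmmWw=8 EeHhmmww=8 EehhMMWw=4 EehhMMww=4 EehhMmWw=8 EehhMmww=8 EehhmmWw=4 Eehhmmww=4 eeHHMMWw=4 eeHHMMww=4 eeHHMmWw=8 eeHHMmww=8 eeHHmmWw=4 eeHHmmww=4 eeHhMMWw=8 eeHhMMww=8 eeHhMmWw=16 eeHhMmww=16 eeHhmmWw=8 eeHhmmww=8 eehhMMWw=4 eehhMMww=4 eehhMmWw=8 eehhMmww=8 eehhmmWw=4 eehhmmww=4
E_ hh M_ W_ hits 12/256; gcd=4; 12÷4/256÷4 = 3/64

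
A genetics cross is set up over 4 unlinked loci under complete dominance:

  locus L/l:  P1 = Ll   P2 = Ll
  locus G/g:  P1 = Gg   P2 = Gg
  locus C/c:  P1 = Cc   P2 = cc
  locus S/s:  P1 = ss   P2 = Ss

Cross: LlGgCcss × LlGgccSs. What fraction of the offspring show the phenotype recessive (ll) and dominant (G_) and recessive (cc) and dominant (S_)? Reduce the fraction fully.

P(ll G_ cc S_) = 3/64

LlGgCcss gametes: LGCs×2, LGcs×2, LgCs×2, Lgcs×2, lGCs×2, lGcs×2, lgCs×2, lgcs×2
LlGgccSs gametes: LGcS×2, LGcs×2, LgcS×2, Lgcs×2, lGcS×2, lGcs×2, lgcS×2, lgcs×2
LlGgCcss×LlGgccSs grid (16·16=256): LLGGCcSs=4 LLGGCcss=4 LLGGccSs=4 LLGGccss=4 LLGgCcSs=8 LLGgCcss=8 LLGgccSs=8 LLGgccss=8 LLggCcSs=4 LLggCcss=4 LLggccSs=4 LLggccss=4 LlGGCcSs=8 LlGGCcss=8 LlGGccSs=8 LlGGccss=8 LlGgCcSs=16 LlGgCcss=16 LlGgccSs=16 LlGgccss=16 LlggCcSs=8 LlggCcss=8 LlggccSs=8 Llggccss=8 llGGCcSs=4 llGGCcss=4 llGGccSs=4 llGGccss=4 llGgCcSs=8 llGgCcss=8 llGgccSs=8 llGgccss=8 llggCcSs=4 llggCcss=4 llggccSs=4 llggccss=4
ll G_ cc S_ hits 12/256; gcd=4; 12÷4/256÷4 = 3/64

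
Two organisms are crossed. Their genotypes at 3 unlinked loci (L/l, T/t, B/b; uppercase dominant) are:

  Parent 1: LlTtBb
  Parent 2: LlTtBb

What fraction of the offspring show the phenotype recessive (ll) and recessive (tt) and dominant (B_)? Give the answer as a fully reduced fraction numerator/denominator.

P(ll tt B_) = 3/64

LlTtBb gametes: LTB×1, LTb×1, LtB×1, Ltb×1, lTB×1, lTb×1, ltB×1, ltb×1
LlTtBb gametes: LTB×1, LTb×1, LtB×1, Ltb×1, lTB×1, lTb×1, ltB×1, ltb×1
LlTtBb×LlTtBb grid (8·8=64): LLTTBB=1 LLTTBb=2 LLTTbb=1 LLTtBB=2 LLTtBb=4 LLTtbb=2 LLttBB=1 LLttBb=2 LLttbb=1 LlTTBB=2 LlTTBb=4 LlTTbb=2 LlTtBB=4 LlTtBb=8 LlTtbb=4 LlttBB=2 LlttBb=4 Llttbb=2 llTTBB=1 llTTBb=2 llTTbb=1 llTtBB=2 llTtBb=4 llTtbb=2 llttBB=1 llttBb=2 llttbb=1
ll tt B_ hits 3/64; gcd=1; 3÷1/64÷1 = 3/64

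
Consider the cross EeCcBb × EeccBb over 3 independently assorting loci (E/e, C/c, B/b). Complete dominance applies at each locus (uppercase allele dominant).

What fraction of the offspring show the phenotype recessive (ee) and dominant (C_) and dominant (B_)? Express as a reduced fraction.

EeCcBb gametes: ECB×1, ECb×1, EcB×1, Ecb×1, eCB×1, eCb×1, ecB×1, ecb×1
EeccBb gametes: EcB×2, Ecb×2, ecB×2, ecb×2
EeCcBb×EeccBb grid (8·8=64): EECcBB=2 EECcBb=4 EECcbb=2 EEccBB=2 EEccBb=4 EEccbb=2 EeCcBB=4 EeCcBb=8 EeCcbb=4 EeccBB=4 EeccBb=8 Eeccbb=4 eeCcBB=2 eeCcBb=4 eeCcbb=2 eeccBB=2 eeccBb=4 eeccbb=2
ee C_ B_ hits 6/64; gcd=2; 6÷2/64÷2 = 3/32

P(ee C_ B_) = 3/32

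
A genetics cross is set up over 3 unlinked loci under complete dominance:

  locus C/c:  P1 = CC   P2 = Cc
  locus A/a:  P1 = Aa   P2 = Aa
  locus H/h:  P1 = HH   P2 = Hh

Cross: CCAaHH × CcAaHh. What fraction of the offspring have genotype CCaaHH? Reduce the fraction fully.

CCAaHH gametes: CAH×4, CaH×4
CcAaHh gametes: CAH×1, CAh×1, CaH×1, Cah×1, cAH×1, cAh×1, caH×1, cah×1
CCAaHH×CcAaHh grid (8·8=64): CCAAHH=4 CCAAHh=4 CCAaHH=8 CCAaHh=8 CCaaHH=4 CCaaHh=4 CcAAHH=4 CcAAHh=4 CcAaHH=8 CcAaHh=8 CcaaHH=4 CcaaHh=4
CCaaHH hits 4/64; gcd=4; 4÷4/64÷4 = 1/16

P(CCaaHH) = 1/16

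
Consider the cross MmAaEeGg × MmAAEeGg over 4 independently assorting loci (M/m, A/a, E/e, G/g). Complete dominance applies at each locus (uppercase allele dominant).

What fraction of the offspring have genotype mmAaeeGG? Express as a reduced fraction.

P(mmAaeeGG) = 1/128

MmAaEeGg gametes: MAEG×1, MAEg×1, MAeG×1, MAeg×1, MaEG×1, MaEg×1, MaeG×1, Maeg×1, mAEG×1, mAEg×1, mAeG×1, mAeg×1, maEG×1, maEg×1, maeG×1, maeg×1
MmAAEeGg gametes: MAEG×2, MAEg×2, MAeG×2, MAeg×2, mAEG×2, mAEg×2, mAeG×2, mAeg×2
MmAaEeGg×MmAAEeGg grid (16·16=256): MMAAEEGG=2 MMAAEEGg=4 MMAAEEgg=2 MMAAEeGG=4 MMAAEeGg=8 MMAAEegg=4 MMAAeeGG=2 MMAAeeGg=4 MMAAeegg=2 MMAaEEGG=2 MMAaEEGg=4 MMAaEEgg=2 MMAaEeGG=4 MMAaEeGg=8 MMAaEegg=4 MMAaeeGG=2 MMAaeeGg=4 MMAaeegg=2 MmAAEEGG=4 MmAAEEGg=8 MmAAEEgg=4 MmAAEeGG=8 MmAAEeGg=16 MmAAEegg=8 MmAAeeGG=4 MmAAeeGg=8 MmAAeegg=4 MmAaEEGG=4 MmAaEEGg=8 MmAaEEgg=4 MmAaEeGG=8 MmAaEeGg=16 MmAaEegg=8 MmAaeeGG=4 MmAaeeGg=8 MmAaeegg=4 mmAAEEGG=2 mmAAEEGg=4 mmAAEEgg=2 mmAAEeGG=4 mmAAEeGg=8 mmAAEegg=4 mmAAeeGG=2 mmAAeeGg=4 mmAAeegg=2 mmAaEEGG=2 mmAaEEGg=4 mmAaEEgg=2 mmAaEeGG=4 mmAaEeGg=8 mmAaEegg=4 mmAaeeGG=2 mmAaeeGg=4 mmAaeegg=2
mmAaeeGG hits 2/256; gcd=2; 2÷2/256÷2 = 1/128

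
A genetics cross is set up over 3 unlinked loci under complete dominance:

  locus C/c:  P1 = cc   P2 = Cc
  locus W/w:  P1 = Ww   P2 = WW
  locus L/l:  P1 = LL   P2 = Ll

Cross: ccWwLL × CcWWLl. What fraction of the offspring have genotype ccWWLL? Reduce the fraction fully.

P(ccWWLL) = 1/8

ccWwLL gametes: cWL×4, cwL×4
CcWWLl gametes: CWL×2, CWl×2, cWL×2, cWl×2
ccWwLL×CcWWLl grid (8·8=64): CcWWLL=8 CcWWLl=8 CcWwLL=8 CcWwLl=8 ccWWLL=8 ccWWLl=8 ccWwLL=8 ccWwLl=8
ccWWLL hits 8/64; gcd=8; 8÷8/64÷8 = 1/8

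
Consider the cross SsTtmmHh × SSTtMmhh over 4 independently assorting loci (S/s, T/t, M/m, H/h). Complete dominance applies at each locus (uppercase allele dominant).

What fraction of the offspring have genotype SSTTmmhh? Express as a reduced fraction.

SsTtmmHh gametes: STmH×2, STmh×2, StmH×2, Stmh×2, sTmH×2, sTmh×2, stmH×2, stmh×2
SSTtMmhh gametes: STMh×4, STmh×4, StMh×4, Stmh×4
SsTtmmHh×SSTtMmhh grid (16·16=256): SSTTMmHh=8 SSTTMmhh=8 SSTTmmHh=8 SSTTmmhh=8 SSTtMmHh=16 SSTtMmhh=16 SSTtmmHh=16 SSTtmmhh=16 SSttMmHh=8 SSttMmhh=8 SSttmmHh=8 SSttmmhh=8 SsTTMmHh=8 SsTTMmhh=8 SsTTmmHh=8 SsTTmmhh=8 SsTtMmHh=16 SsTtMmhh=16 SsTtmmHh=16 SsTtmmhh=16 SsttMmHh=8 SsttMmhh=8 SsttmmHh=8 Ssttmmhh=8
SSTTmmhh hits 8/256; gcd=8; 8÷8/256÷8 = 1/32

P(SSTTmmhh) = 1/32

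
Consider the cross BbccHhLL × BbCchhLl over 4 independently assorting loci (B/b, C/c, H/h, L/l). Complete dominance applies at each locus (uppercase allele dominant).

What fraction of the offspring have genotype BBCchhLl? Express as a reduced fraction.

BbccHhLL gametes: BcHL×4, BchL×4, bcHL×4, bchL×4
BbCchhLl gametes: BChL×2, BChl×2, BchL×2, Bchl×2, bChL×2, bChl×2, bchL×2, bchl×2
BbccHhLL×BbCchhLl grid (16·16=256): BBCcHhLL=8 BBCcHhLl=8 BBCchhLL=8 BBCchhLl=8 BBccHhLL=8 BBccHhLl=8 BBcchhLL=8 BBcchhLl=8 BbCcHhLL=16 BbCcHhLl=16 BbCchhLL=16 BbCchhLl=16 BbccHhLL=16 BbccHhLl=16 BbcchhLL=16 BbcchhLl=16 bbCcHhLL=8 bbCcHhLl=8 bbCchhLL=8 bbCchhLl=8 bbccHhLL=8 bbccHhLl=8 bbcchhLL=8 bbcchhLl=8
BBCchhLl hits 8/256; gcd=8; 8÷8/256÷8 = 1/32

P(BBCchhLl) = 1/32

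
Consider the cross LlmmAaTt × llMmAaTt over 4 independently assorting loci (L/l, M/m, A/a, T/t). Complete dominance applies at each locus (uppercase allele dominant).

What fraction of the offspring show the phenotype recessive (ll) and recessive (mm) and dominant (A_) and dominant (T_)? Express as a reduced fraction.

P(ll mm A_ T_) = 9/64

LlmmAaTt gametes: LmAT×2, LmAt×2, LmaT×2, Lmat×2, lmAT×2, lmAt×2, lmaT×2, lmat×2
llMmAaTt gametes: lMAT×2, lMAt×2, lMaT×2, lMat×2, lmAT×2, lmAt×2, lmaT×2, lmat×2
LlmmAaTt×llMmAaTt grid (16·16=256): LlMmAATT=4 LlMmAATt=8 LlMmAAtt=4 LlMmAaTT=8 LlMmAaTt=16 LlMmAatt=8 LlMmaaTT=4 LlMmaaTt=8 LlMmaatt=4 LlmmAATT=4 LlmmAATt=8 LlmmAAtt=4 LlmmAaTT=8 LlmmAaTt=16 LlmmAatt=8 LlmmaaTT=4 LlmmaaTt=8 Llmmaatt=4 llMmAATT=4 llMmAATt=8 llMmAAtt=4 llMmAaTT=8 llMmAaTt=16 llMmAatt=8 llMmaaTT=4 llMmaaTt=8 llMmaatt=4 llmmAATT=4 llmmAATt=8 llmmAAtt=4 llmmAaTT=8 llmmAaTt=16 llmmAatt=8 llmmaaTT=4 llmmaaTt=8 llmmaatt=4
ll mm A_ T_ hits 36/256; gcd=4; 36÷4/256÷4 = 9/64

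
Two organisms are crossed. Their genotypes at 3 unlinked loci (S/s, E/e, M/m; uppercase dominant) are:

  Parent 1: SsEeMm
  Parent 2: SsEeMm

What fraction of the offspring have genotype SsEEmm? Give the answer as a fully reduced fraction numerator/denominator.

SsEeMm gametes: SEM×1, SEm×1, SeM×1, Sem×1, sEM×1, sEm×1, seM×1, sem×1
SsEeMm gametes: SEM×1, SEm×1, SeM×1, Sem×1, sEM×1, sEm×1, seM×1, sem×1
SsEeMm×SsEeMm grid (8·8=64): SSEEMM=1 SSEEMm=2 SSEEmm=1 SSEeMM=2 SSEeMm=4 SSEemm=2 SSeeMM=1 SSeeMm=2 SSeemm=1 SsEEMM=2 SsEEMm=4 SsEEmm=2 SsEeMM=4 SsEeMm=8 SsEemm=4 SseeMM=2 SseeMm=4 Sseemm=2 ssEEMM=1 ssEEMm=2 ssEEmm=1 ssEeMM=2 ssEeMm=4 ssEemm=2 sseeMM=1 sseeMm=2 sseemm=1
SsEEmm hits 2/64; gcd=2; 2÷2/64÷2 = 1/32

P(SsEEmm) = 1/32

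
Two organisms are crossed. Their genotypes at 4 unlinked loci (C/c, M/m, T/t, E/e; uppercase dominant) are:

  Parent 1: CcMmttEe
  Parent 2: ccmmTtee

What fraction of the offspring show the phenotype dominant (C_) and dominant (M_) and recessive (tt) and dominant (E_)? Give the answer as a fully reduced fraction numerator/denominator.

CcMmttEe gametes: CMtE×2, CMte×2, CmtE×2, Cmte×2, cMtE×2, cMte×2, cmtE×2, cmte×2
ccmmTtee gametes: cmTe×8, cmte×8
CcMmttEe×ccmmTtee grid (16·16=256): CcMmTtEe=16 CcMmTtee=16 CcMmttEe=16 CcMmttee=16 CcmmTtEe=16 CcmmTtee=16 CcmmttEe=16 Ccmmttee=16 ccMmTtEe=16 ccMmTtee=16 ccMmttEe=16 ccMmttee=16 ccmmTtEe=16 ccmmTtee=16 ccmmttEe=16 ccmmttee=16
C_ M_ tt E_ hits 16/256; gcd=16; 16÷16/256÷16 = 1/16

P(C_ M_ tt E_) = 1/16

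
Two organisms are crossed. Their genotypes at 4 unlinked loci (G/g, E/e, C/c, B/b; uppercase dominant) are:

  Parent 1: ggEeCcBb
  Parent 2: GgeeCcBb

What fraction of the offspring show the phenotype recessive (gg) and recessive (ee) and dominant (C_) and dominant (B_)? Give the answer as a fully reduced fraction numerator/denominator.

P(gg ee C_ B_) = 9/64

ggEeCcBb gametes: gECB×2, gECb×2, gEcB×2, gEcb×2, geCB×2, geCb×2, gecB×2, gecb×2
GgeeCcBb gametes: GeCB×2, GeCb×2, GecB×2, Gecb×2, geCB×2, geCb×2, gecB×2, gecb×2
ggEeCcBb×GgeeCcBb grid (16·16=256): GgEeCCBB=4 GgEeCCBb=8 GgEeCCbb=4 GgEeCcBB=8 GgEeCcBb=16 GgEeCcbb=8 GgEeccBB=4 GgEeccBb=8 GgEeccbb=4 GgeeCCBB=4 GgeeCCBb=8 GgeeCCbb=4 GgeeCcBB=8 GgeeCcBb=16 GgeeCcbb=8 GgeeccBB=4 GgeeccBb=8 Ggeeccbb=4 ggEeCCBB=4 ggEeCCBb=8 ggEeCCbb=4 ggEeCcBB=8 ggEeCcBb=16 ggEeCcbb=8 ggEeccBB=4 ggEeccBb=8 ggEeccbb=4 ggeeCCBB=4 ggeeCCBb=8 ggeeCCbb=4 ggeeCcBB=8 ggeeCcBb=16 ggeeCcbb=8 ggeeccBB=4 ggeeccBb=8 ggeeccbb=4
gg ee C_ B_ hits 36/256; gcd=4; 36÷4/256÷4 = 9/64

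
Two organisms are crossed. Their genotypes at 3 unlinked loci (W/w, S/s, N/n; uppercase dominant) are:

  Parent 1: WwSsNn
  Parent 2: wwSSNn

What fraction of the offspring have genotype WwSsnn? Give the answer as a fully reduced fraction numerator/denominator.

WwSsNn gametes: WSN×1, WSn×1, WsN×1, Wsn×1, wSN×1, wSn×1, wsN×1, wsn×1
wwSSNn gametes: wSN×4, wSn×4
WwSsNn×wwSSNn grid (8·8=64): WwSSNN=4 WwSSNn=8 WwSSnn=4 WwSsNN=4 WwSsNn=8 WwSsnn=4 wwSSNN=4 wwSSNn=8 wwSSnn=4 wwSsNN=4 wwSsNn=8 wwSsnn=4
WwSsnn hits 4/64; gcd=4; 4÷4/64÷4 = 1/16

P(WwSsnn) = 1/16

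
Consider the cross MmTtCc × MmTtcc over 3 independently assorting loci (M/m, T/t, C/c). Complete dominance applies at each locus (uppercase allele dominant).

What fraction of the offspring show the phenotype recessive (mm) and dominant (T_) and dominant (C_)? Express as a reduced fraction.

MmTtCc gametes: MTC×1, MTc×1, MtC×1, Mtc×1, mTC×1, mTc×1, mtC×1, mtc×1
MmTtcc gametes: MTc×2, Mtc×2, mTc×2, mtc×2
MmTtCc×MmTtcc grid (8·8=64): MMTTCc=2 MMTTcc=2 MMTtCc=4 MMTtcc=4 MMttCc=2 MMttcc=2 MmTTCc=4 MmTTcc=4 MmTtCc=8 MmTtcc=8 MmttCc=4 Mmttcc=4 mmTTCc=2 mmTTcc=2 mmTtCc=4 mmTtcc=4 mmttCc=2 mmttcc=2
mm T_ C_ hits 6/64; gcd=2; 6÷2/64÷2 = 3/32

P(mm T_ C_) = 3/32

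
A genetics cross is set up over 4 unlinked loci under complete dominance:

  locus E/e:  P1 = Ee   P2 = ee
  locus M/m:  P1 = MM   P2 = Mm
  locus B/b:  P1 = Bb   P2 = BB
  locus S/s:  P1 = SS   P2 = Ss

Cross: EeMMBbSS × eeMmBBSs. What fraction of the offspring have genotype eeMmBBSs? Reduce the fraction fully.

P(eeMmBBSs) = 1/16

EeMMBbSS gametes: EMBS×4, EMbS×4, eMBS×4, eMbS×4
eeMmBBSs gametes: eMBS×4, eMBs×4, emBS×4, emBs×4
EeMMBbSS×eeMmBBSs grid (16·16=256): EeMMBBSS=16 EeMMBBSs=16 EeMMBbSS=16 EeMMBbSs=16 EeMmBBSS=16 EeMmBBSs=16 EeMmBbSS=16 EeMmBbSs=16 eeMMBBSS=16 eeMMBBSs=16 eeMMBbSS=16 eeMMBbSs=16 eeMmBBSS=16 eeMmBBSs=16 eeMmBbSS=16 eeMmBbSs=16
eeMmBBSs hits 16/256; gcd=16; 16÷16/256÷16 = 1/16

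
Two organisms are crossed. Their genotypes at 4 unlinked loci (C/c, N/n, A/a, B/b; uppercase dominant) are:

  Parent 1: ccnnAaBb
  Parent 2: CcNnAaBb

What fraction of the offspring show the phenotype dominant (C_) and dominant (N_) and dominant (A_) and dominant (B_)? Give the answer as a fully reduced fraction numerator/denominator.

ccnnAaBb gametes: cnAB×4, cnAb×4, cnaB×4, cnab×4
CcNnAaBb gametes: CNAB×1, CNAb×1, CNaB×1, CNab×1, CnAB×1, CnAb×1, CnaB×1, Cnab×1, cNAB×1, cNAb×1, cNaB×1, cNab×1, cnAB×1, cnAb×1, cnaB×1, cnab×1
ccnnAaBb×CcNnAaBb grid (16·16=256): CcNnAABB=4 CcNnAABb=8 CcNnAAbb=4 CcNnAaBB=8 CcNnAaBb=16 CcNnAabb=8 CcNnaaBB=4 CcNnaaBb=8 CcNnaabb=4 CcnnAABB=4 CcnnAABb=8 CcnnAAbb=4 CcnnAaBB=8 CcnnAaBb=16 CcnnAabb=8 CcnnaaBB=4 CcnnaaBb=8 Ccnnaabb=4 ccNnAABB=4 ccNnAABb=8 ccNnAAbb=4 ccNnAaBB=8 ccNnAaBb=16 ccNnAabb=8 ccNnaaBB=4 ccNnaaBb=8 ccNnaabb=4 ccnnAABB=4 ccnnAABb=8 ccnnAAbb=4 ccnnAaBB=8 ccnnAaBb=16 ccnnAabb=8 ccnnaaBB=4 ccnnaaBb=8 ccnnaabb=4
C_ N_ A_ B_ hits 36/256; gcd=4; 36÷4/256÷4 = 9/64

P(C_ N_ A_ B_) = 9/64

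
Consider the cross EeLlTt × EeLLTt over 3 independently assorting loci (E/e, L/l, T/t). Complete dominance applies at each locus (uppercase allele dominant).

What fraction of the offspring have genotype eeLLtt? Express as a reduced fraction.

P(eeLLtt) = 1/32

EeLlTt gametes: ELT×1, ELt×1, ElT×1, Elt×1, eLT×1, eLt×1, elT×1, elt×1
EeLLTt gametes: ELT×2, ELt×2, eLT×2, eLt×2
EeLlTt×EeLLTt grid (8·8=64): EELLTT=2 EELLTt=4 EELLtt=2 EELlTT=2 EELlTt=4 EELltt=2 EeLLTT=4 EeLLTt=8 EeLLtt=4 EeLlTT=4 EeLlTt=8 EeLltt=4 eeLLTT=2 eeLLTt=4 eeLLtt=2 eeLlTT=2 eeLlTt=4 eeLltt=2
eeLLtt hits 2/64; gcd=2; 2÷2/64÷2 = 1/32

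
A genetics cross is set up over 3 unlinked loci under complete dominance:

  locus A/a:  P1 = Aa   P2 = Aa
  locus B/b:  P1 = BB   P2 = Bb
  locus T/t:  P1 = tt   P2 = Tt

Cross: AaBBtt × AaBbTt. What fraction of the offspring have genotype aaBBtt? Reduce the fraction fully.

P(aaBBtt) = 1/16

AaBBtt gametes: ABt×4, aBt×4
AaBbTt gametes: ABT×1, ABt×1, AbT×1, Abt×1, aBT×1, aBt×1, abT×1, abt×1
AaBBtt×AaBbTt grid (8·8=64): AABBTt=4 AABBtt=4 AABbTt=4 AABbtt=4 AaBBTt=8 AaBBtt=8 AaBbTt=8 AaBbtt=8 aaBBTt=4 aaBBtt=4 aaBbTt=4 aaBbtt=4
aaBBtt hits 4/64; gcd=4; 4÷4/64÷4 = 1/16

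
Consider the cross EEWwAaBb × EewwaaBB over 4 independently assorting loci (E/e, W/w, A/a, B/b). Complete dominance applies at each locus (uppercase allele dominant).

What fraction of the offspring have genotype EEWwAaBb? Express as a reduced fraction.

P(EEWwAaBb) = 1/16

EEWwAaBb gametes: EWAB×2, EWAb×2, EWaB×2, EWab×2, EwAB×2, EwAb×2, EwaB×2, Ewab×2
EewwaaBB gametes: EwaB×8, ewaB×8
EEWwAaBb×EewwaaBB grid (16·16=256): EEWwAaBB=16 EEWwAaBb=16 EEWwaaBB=16 EEWwaaBb=16 EEwwAaBB=16 EEwwAaBb=16 EEwwaaBB=16 EEwwaaBb=16 EeWwAaBB=16 EeWwAaBb=16 EeWwaaBB=16 EeWwaaBb=16 EewwAaBB=16 EewwAaBb=16 EewwaaBB=16 EewwaaBb=16
EEWwAaBb hits 16/256; gcd=16; 16÷16/256÷16 = 1/16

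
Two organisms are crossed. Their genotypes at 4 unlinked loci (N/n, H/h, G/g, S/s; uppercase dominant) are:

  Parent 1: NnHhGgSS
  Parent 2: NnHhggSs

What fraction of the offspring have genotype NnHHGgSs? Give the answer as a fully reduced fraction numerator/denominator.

NnHhGgSS gametes: NHGS×2, NHgS×2, NhGS×2, NhgS×2, nHGS×2, nHgS×2, nhGS×2, nhgS×2
NnHhggSs gametes: NHgS×2, NHgs×2, NhgS×2, Nhgs×2, nHgS×2, nHgs×2, nhgS×2, nhgs×2
NnHhGgSS×NnHhggSs grid (16·16=256): NNHHGgSS=4 NNHHGgSs=4 NNHHggSS=4 NNHHggSs=4 NNHhGgSS=8 NNHhGgSs=8 NNHhggSS=8 NNHhggSs=8 NNhhGgSS=4 NNhhGgSs=4 NNhhggSS=4 NNhhggSs=4 NnHHGgSS=8 NnHHGgSs=8 NnHHggSS=8 NnHHggSs=8 NnHhGgSS=16 NnHhGgSs=16 NnHhggSS=16 NnHhggSs=16 NnhhGgSS=8 NnhhGgSs=8 NnhhggSS=8 NnhhggSs=8 nnHHGgSS=4 nnHHGgSs=4 nnHHggSS=4 nnHHggSs=4 nnHhGgSS=8 nnHhGgSs=8 nnHhggSS=8 nnHhggSs=8 nnhhGgSS=4 nnhhGgSs=4 nnhhggSS=4 nnhhggSs=4
NnHHGgSs hits 8/256; gcd=8; 8÷8/256÷8 = 1/32

P(NnHHGgSs) = 1/32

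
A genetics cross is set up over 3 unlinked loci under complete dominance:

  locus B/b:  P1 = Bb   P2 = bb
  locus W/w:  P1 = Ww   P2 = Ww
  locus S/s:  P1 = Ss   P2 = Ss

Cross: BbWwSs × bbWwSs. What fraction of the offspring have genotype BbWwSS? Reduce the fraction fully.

P(BbWwSS) = 1/16

BbWwSs gametes: BWS×1, BWs×1, BwS×1, Bws×1, bWS×1, bWs×1, bwS×1, bws×1
bbWwSs gametes: bWS×2, bWs×2, bwS×2, bws×2
BbWwSs×bbWwSs grid (8·8=64): BbWWSS=2 BbWWSs=4 BbWWss=2 BbWwSS=4 BbWwSs=8 BbWwss=4 BbwwSS=2 BbwwSs=4 Bbwwss=2 bbWWSS=2 bbWWSs=4 bbWWss=2 bbWwSS=4 bbWwSs=8 bbWwss=4 bbwwSS=2 bbwwSs=4 bbwwss=2
BbWwSS hits 4/64; gcd=4; 4÷4/64÷4 = 1/16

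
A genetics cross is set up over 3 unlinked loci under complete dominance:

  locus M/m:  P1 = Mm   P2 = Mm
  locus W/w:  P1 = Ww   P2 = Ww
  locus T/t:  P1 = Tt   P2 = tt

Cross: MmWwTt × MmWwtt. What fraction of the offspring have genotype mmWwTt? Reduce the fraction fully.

P(mmWwTt) = 1/16

MmWwTt gametes: MWT×1, MWt×1, MwT×1, Mwt×1, mWT×1, mWt×1, mwT×1, mwt×1
MmWwtt gametes: MWt×2, Mwt×2, mWt×2, mwt×2
MmWwTt×MmWwtt grid (8·8=64): MMWWTt=2 MMWWtt=2 MMWwTt=4 MMWwtt=4 MMwwTt=2 MMwwtt=2 MmWWTt=4 MmWWtt=4 MmWwTt=8 MmWwtt=8 MmwwTt=4 Mmwwtt=4 mmWWTt=2 mmWWtt=2 mmWwTt=4 mmWwtt=4 mmwwTt=2 mmwwtt=2
mmWwTt hits 4/64; gcd=4; 4÷4/64÷4 = 1/16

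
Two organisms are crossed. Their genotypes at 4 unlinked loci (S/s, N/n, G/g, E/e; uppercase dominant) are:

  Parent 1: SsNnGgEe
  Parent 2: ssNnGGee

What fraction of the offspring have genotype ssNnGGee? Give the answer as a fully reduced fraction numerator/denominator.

P(ssNnGGee) = 1/16

SsNnGgEe gametes: SNGE×1, SNGe×1, SNgE×1, SNge×1, SnGE×1, SnGe×1, SngE×1, Snge×1, sNGE×1, sNGe×1, sNgE×1, sNge×1, snGE×1, snGe×1, sngE×1, snge×1
ssNnGGee gametes: sNGe×8, snGe×8
SsNnGgEe×ssNnGGee grid (16·16=256): SsNNGGEe=8 SsNNGGee=8 SsNNGgEe=8 SsNNGgee=8 SsNnGGEe=16 SsNnGGee=16 SsNnGgEe=16 SsNnGgee=16 SsnnGGEe=8 SsnnGGee=8 SsnnGgEe=8 SsnnGgee=8 ssNNGGEe=8 ssNNGGee=8 ssNNGgEe=8 ssNNGgee=8 ssNnGGEe=16 ssNnGGee=16 ssNnGgEe=16 ssNnGgee=16 ssnnGGEe=8 ssnnGGee=8 ssnnGgEe=8 ssnnGgee=8
ssNnGGee hits 16/256; gcd=16; 16÷16/256÷16 = 1/16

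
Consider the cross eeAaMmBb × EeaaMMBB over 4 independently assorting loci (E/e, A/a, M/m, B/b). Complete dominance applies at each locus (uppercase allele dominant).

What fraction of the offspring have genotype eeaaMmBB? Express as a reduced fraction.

P(eeaaMmBB) = 1/16

eeAaMmBb gametes: eAMB×2, eAMb×2, eAmB×2, eAmb×2, eaMB×2, eaMb×2, eamB×2, eamb×2
EeaaMMBB gametes: EaMB×8, eaMB×8
eeAaMmBb×EeaaMMBB grid (16·16=256): EeAaMMBB=16 EeAaMMBb=16 EeAaMmBB=16 EeAaMmBb=16 EeaaMMBB=16 EeaaMMBb=16 EeaaMmBB=16 EeaaMmBb=16 eeAaMMBB=16 eeAaMMBb=16 eeAaMmBB=16 eeAaMmBb=16 eeaaMMBB=16 eeaaMMBb=16 eeaaMmBB=16 eeaaMmBb=16
eeaaMmBB hits 16/256; gcd=16; 16÷16/256÷16 = 1/16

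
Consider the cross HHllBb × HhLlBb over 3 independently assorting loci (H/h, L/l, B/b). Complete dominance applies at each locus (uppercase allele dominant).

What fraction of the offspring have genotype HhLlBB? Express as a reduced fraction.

HHllBb gametes: HlB×4, Hlb×4
HhLlBb gametes: HLB×1, HLb×1, HlB×1, Hlb×1, hLB×1, hLb×1, hlB×1, hlb×1
HHllBb×HhLlBb grid (8·8=64): HHLlBB=4 HHLlBb=8 HHLlbb=4 HHllBB=4 HHllBb=8 HHllbb=4 HhLlBB=4 HhLlBb=8 HhLlbb=4 HhllBB=4 HhllBb=8 Hhllbb=4
HhLlBB hits 4/64; gcd=4; 4÷4/64÷4 = 1/16

P(HhLlBB) = 1/16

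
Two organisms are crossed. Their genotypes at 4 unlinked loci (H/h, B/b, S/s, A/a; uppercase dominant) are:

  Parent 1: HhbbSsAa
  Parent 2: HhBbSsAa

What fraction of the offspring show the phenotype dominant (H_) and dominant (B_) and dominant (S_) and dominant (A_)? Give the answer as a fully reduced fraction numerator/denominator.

HhbbSsAa gametes: HbSA×2, HbSa×2, HbsA×2, Hbsa×2, hbSA×2, hbSa×2, hbsA×2, hbsa×2
HhBbSsAa gametes: HBSA×1, HBSa×1, HBsA×1, HBsa×1, HbSA×1, HbSa×1, HbsA×1, Hbsa×1, hBSA×1, hBSa×1, hBsA×1, hBsa×1, hbSA×1, hbSa×1, hbsA×1, hbsa×1
HhbbSsAa×HhBbSsAa grid (16·16=256): HHBbSSAA=2 HHBbSSAa=4 HHBbSSaa=2 HHBbSsAA=4 HHBbSsAa=8 HHBbSsaa=4 HHBbssAA=2 HHBbssAa=4 HHBbssaa=2 HHbbSSAA=2 HHbbSSAa=4 HHbbSSaa=2 HHbbSsAA=4 HHbbSsAa=8 HHbbSsaa=4 HHbbssAA=2 HHbbssAa=4 HHbbssaa=2 HhBbSSAA=4 HhBbSSAa=8 HhBbSSaa=4 HhBbSsAA=8 HhBbSsAa=16 HhBbSsaa=8 HhBbssAA=4 HhBbssAa=8 HhBbssaa=4 HhbbSSAA=4 HhbbSSAa=8 HhbbSSaa=4 HhbbSsAA=8 HhbbSsAa=16 HhbbSsaa=8 HhbbssAA=4 HhbbssAa=8 Hhbbssaa=4 hhBbSSAA=2 hhBbSSAa=4 hhBbSSaa=2 hhBbSsAA=4 hhBbSsAa=8 hhBbSsaa=4 hhBbssAA=2 hhBbssAa=4 hhBbssaa=2 hhbbSSAA=2 hhbbSSAa=4 hhbbSSaa=2 hhbbSsAA=4 hhbbSsAa=8 hhbbSsaa=4 hhbbssAA=2 hhbbssAa=4 hhbbssaa=2
H_ B_ S_ A_ hits 54/256; gcd=2; 54÷2/256÷2 = 27/128

P(H_ B_ S_ A_) = 27/128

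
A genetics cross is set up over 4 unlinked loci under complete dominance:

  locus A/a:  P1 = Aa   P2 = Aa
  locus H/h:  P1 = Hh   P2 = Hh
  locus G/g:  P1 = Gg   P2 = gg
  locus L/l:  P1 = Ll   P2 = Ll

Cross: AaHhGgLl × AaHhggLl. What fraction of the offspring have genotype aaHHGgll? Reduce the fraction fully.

P(aaHHGgll) = 1/128

AaHhGgLl gametes: AHGL×1, AHGl×1, AHgL×1, AHgl×1, AhGL×1, AhGl×1, AhgL×1, Ahgl×1, aHGL×1, aHGl×1, aHgL×1, aHgl×1, ahGL×1, ahGl×1, ahgL×1, ahgl×1
AaHhggLl gametes: AHgL×2, AHgl×2, AhgL×2, Ahgl×2, aHgL×2, aHgl×2, ahgL×2, ahgl×2
AaHhGgLl×AaHhggLl grid (16·16=256): AAHHGgLL=2 AAHHGgLl=4 AAHHGgll=2 AAHHggLL=2 AAHHggLl=4 AAHHggll=2 AAHhGgLL=4 AAHhGgLl=8 AAHhGgll=4 AAHhggLL=4 AAHhggLl=8 AAHhggll=4 AAhhGgLL=2 AAhhGgLl=4 AAhhGgll=2 AAhhggLL=2 AAhhggLl=4 AAhhggll=2 AaHHGgLL=4 AaHHGgLl=8 AaHHGgll=4 AaHHggLL=4 AaHHggLl=8 AaHHggll=4 AaHhGgLL=8 AaHhGgLl=16 AaHhGgll=8 AaHhggLL=8 AaHhggLl=16 AaHhggll=8 AahhGgLL=4 AahhGgLl=8 AahhGgll=4 AahhggLL=4 AahhggLl=8 Aahhggll=4 aaHHGgLL=2 aaHHGgLl=4 aaHHGgll=2 aaHHggLL=2 aaHHggLl=4 aaHHggll=2 aaHhGgLL=4 aaHhGgLl=8 aaHhGgll=4 aaHhggLL=4 aaHhggLl=8 aaHhggll=4 aahhGgLL=2 aahhGgLl=4 aahhGgll=2 aahhggLL=2 aahhggLl=4 aahhggll=2
aaHHGgll hits 2/256; gcd=2; 2÷2/256÷2 = 1/128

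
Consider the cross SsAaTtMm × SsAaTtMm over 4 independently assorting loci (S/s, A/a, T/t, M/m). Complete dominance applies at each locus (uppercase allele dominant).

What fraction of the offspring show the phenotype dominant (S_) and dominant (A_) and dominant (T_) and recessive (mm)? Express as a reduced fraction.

SsAaTtMm gametes: SATM×1, SATm×1, SAtM×1, SAtm×1, SaTM×1, SaTm×1, SatM×1, Satm×1, sATM×1, sATm×1, sAtM×1, sAtm×1, saTM×1, saTm×1, satM×1, satm×1
SsAaTtMm gametes: SATM×1, SATm×1, SAtM×1, SAtm×1, SaTM×1, SaTm×1, SatM×1, Satm×1, sATM×1, sATm×1, sAtM×1, sAtm×1, saTM×1, saTm×1, satM×1, satm×1
SsAaTtMm×SsAaTtMm grid (16·16=256): SSAATTMM=1 SSAATTMm=2 SSAATTmm=1 SSAATtMM=2 SSAATtMm=4 SSAATtmm=2 SSAAttMM=1 SSAAttMm=2 SSAAttmm=1 SSAaTTMM=2 SSAaTTMm=4 SSAaTTmm=2 SSAaTtMM=4 SSAaTtMm=8 SSAaTtmm=4 SSAattMM=2 SSAattMm=4 SSAattmm=2 SSaaTTMM=1 SSaaTTMm=2 SSaaTTmm=1 SSaaTtMM=2 SSaaTtMm=4 SSaaTtmm=2 SSaattMM=1 SSaattMm=2 SSaattmm=1 SsAATTMM=2 SsAATTMm=4 SsAATTmm=2 SsAATtMM=4 SsAATtMm=8 SsAATtmm=4 SsAAttMM=2 SsAAttMm=4 SsAAttmm=2 SsAaTTMM=4 SsAaTTMm=8 SsAaTTmm=4 SsAaTtMM=8 SsAaTtMm=16 SsAaTtmm=8 SsAattMM=4 SsAattMm=8 SsAattmm=4 SsaaTTMM=2 SsaaTTMm=4 SsaaTTmm=2 SsaaTtMM=4 SsaaTtMm=8 SsaaTtmm=4 SsaattMM=2 SsaattMm=4 Ssaattmm=2 ssAATTMM=1 ssAATTMm=2 ssAATTmm=1 ssAATtMM=2 ssAATtMm=4 ssAATtmm=2 ssAAttMM=1 ssAAttMm=2 ssAAttmm=1 ssAaTTMM=2 ssAaTTMm=4 ssAaTTmm=2 ssAaTtMM=4 ssAaTtMm=8 ssAaTtmm=4 ssAattMM=2 ssAattMm=4 ssAattmm=2 ssaaTTMM=1 ssaaTTMm=2 ssaaTTmm=1 ssaaTtMM=2 ssaaTtMm=4 ssaaTtmm=2 ssaattMM=1 ssaattMm=2 ssaattmm=1
S_ A_ T_ mm hits 27/256; gcd=1; 27÷1/256÷1 = 27/256

P(S_ A_ T_ mm) = 27/256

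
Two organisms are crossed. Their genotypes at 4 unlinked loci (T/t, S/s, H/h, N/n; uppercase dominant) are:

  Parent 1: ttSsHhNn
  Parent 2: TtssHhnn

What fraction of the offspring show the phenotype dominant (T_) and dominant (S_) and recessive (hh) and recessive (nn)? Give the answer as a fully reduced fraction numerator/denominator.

P(T_ S_ hh nn) = 1/32

ttSsHhNn gametes: tSHN×2, tSHn×2, tShN×2, tShn×2, tsHN×2, tsHn×2, tshN×2, tshn×2
TtssHhnn gametes: TsHn×4, Tshn×4, tsHn×4, tshn×4
ttSsHhNn×TtssHhnn grid (16·16=256): TtSsHHNn=8 TtSsHHnn=8 TtSsHhNn=16 TtSsHhnn=16 TtSshhNn=8 TtSshhnn=8 TtssHHNn=8 TtssHHnn=8 TtssHhNn=16 TtssHhnn=16 TtsshhNn=8 Ttsshhnn=8 ttSsHHNn=8 ttSsHHnn=8 ttSsHhNn=16 ttSsHhnn=16 ttSshhNn=8 ttSshhnn=8 ttssHHNn=8 ttssHHnn=8 ttssHhNn=16 ttssHhnn=16 ttsshhNn=8 ttsshhnn=8
T_ S_ hh nn hits 8/256; gcd=8; 8÷8/256÷8 = 1/32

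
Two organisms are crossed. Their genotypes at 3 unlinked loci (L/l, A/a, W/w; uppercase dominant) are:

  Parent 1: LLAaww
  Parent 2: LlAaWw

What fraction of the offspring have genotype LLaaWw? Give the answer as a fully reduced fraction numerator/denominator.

P(LLaaWw) = 1/16

LLAaww gametes: LAw×4, Law×4
LlAaWw gametes: LAW×1, LAw×1, LaW×1, Law×1, lAW×1, lAw×1, laW×1, law×1
LLAaww×LlAaWw grid (8·8=64): LLAAWw=4 LLAAww=4 LLAaWw=8 LLAaww=8 LLaaWw=4 LLaaww=4 LlAAWw=4 LlAAww=4 LlAaWw=8 LlAaww=8 LlaaWw=4 Llaaww=4
LLaaWw hits 4/64; gcd=4; 4÷4/64÷4 = 1/16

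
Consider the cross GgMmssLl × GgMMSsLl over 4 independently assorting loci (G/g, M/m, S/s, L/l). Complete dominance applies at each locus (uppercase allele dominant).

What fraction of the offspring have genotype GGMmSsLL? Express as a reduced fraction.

GgMmssLl gametes: GMsL×2, GMsl×2, GmsL×2, Gmsl×2, gMsL×2, gMsl×2, gmsL×2, gmsl×2
GgMMSsLl gametes: GMSL×2, GMSl×2, GMsL×2, GMsl×2, gMSL×2, gMSl×2, gMsL×2, gMsl×2
GgMmssLl×GgMMSsLl grid (16·16=256): GGMMSsLL=4 GGMMSsLl=8 GGMMSsll=4 GGMMssLL=4 GGMMssLl=8 GGMMssll=4 GGMmSsLL=4 GGMmSsLl=8 GGMmSsll=4 GGMmssLL=4 GGMmssLl=8 GGMmssll=4 GgMMSsLL=8 GgMMSsLl=16 GgMMSsll=8 GgMMssLL=8 GgMMssLl=16 GgMMssll=8 GgMmSsLL=8 GgMmSsLl=16 GgMmSsll=8 GgMmssLL=8 GgMmssLl=16 GgMmssll=8 ggMMSsLL=4 ggMMSsLl=8 ggMMSsll=4 ggMMssLL=4 ggMMssLl=8 ggMMssll=4 ggMmSsLL=4 ggMmSsLl=8 ggMmSsll=4 ggMmssLL=4 ggMmssLl=8 ggMmssll=4
GGMmSsLL hits 4/256; gcd=4; 4÷4/256÷4 = 1/64

P(GGMmSsLL) = 1/64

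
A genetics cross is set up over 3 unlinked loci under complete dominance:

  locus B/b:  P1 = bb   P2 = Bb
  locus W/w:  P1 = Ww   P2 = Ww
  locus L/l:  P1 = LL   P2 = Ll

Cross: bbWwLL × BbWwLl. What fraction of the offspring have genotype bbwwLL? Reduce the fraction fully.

bbWwLL gametes: bWL×4, bwL×4
BbWwLl gametes: BWL×1, BWl×1, BwL×1, Bwl×1, bWL×1, bWl×1, bwL×1, bwl×1
bbWwLL×BbWwLl grid (8·8=64): BbWWLL=4 BbWWLl=4 BbWwLL=8 BbWwLl=8 BbwwLL=4 BbwwLl=4 bbWWLL=4 bbWWLl=4 bbWwLL=8 bbWwLl=8 bbwwLL=4 bbwwLl=4
bbwwLL hits 4/64; gcd=4; 4÷4/64÷4 = 1/16

P(bbwwLL) = 1/16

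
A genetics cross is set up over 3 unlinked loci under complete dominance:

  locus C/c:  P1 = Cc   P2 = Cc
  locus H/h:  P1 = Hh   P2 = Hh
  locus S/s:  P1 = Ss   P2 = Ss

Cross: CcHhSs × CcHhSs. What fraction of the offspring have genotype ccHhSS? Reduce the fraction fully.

P(ccHhSS) = 1/32

CcHhSs gametes: CHS×1, CHs×1, ChS×1, Chs×1, cHS×1, cHs×1, chS×1, chs×1
CcHhSs gametes: CHS×1, CHs×1, ChS×1, Chs×1, cHS×1, cHs×1, chS×1, chs×1
CcHhSs×CcHhSs grid (8·8=64): CCHHSS=1 CCHHSs=2 CCHHss=1 CCHhSS=2 CCHhSs=4 CCHhss=2 CChhSS=1 CChhSs=2 CChhss=1 CcHHSS=2 CcHHSs=4 CcHHss=2 CcHhSS=4 CcHhSs=8 CcHhss=4 CchhSS=2 CchhSs=4 Cchhss=2 ccHHSS=1 ccHHSs=2 ccHHss=1 ccHhSS=2 ccHhSs=4 ccHhss=2 cchhSS=1 cchhSs=2 cchhss=1
ccHhSS hits 2/64; gcd=2; 2÷2/64÷2 = 1/32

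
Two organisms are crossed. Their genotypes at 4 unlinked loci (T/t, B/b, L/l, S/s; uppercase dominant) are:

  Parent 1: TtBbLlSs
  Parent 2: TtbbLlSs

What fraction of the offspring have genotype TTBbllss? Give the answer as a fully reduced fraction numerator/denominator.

P(TTBbllss) = 1/128

TtBbLlSs gametes: TBLS×1, TBLs×1, TBlS×1, TBls×1, TbLS×1, TbLs×1, TblS×1, Tbls×1, tBLS×1, tBLs×1, tBlS×1, tBls×1, tbLS×1, tbLs×1, tblS×1, tbls×1
TtbbLlSs gametes: TbLS×2, TbLs×2, TblS×2, Tbls×2, tbLS×2, tbLs×2, tblS×2, tbls×2
TtBbLlSs×TtbbLlSs grid (16·16=256): TTBbLLSS=2 TTBbLLSs=4 TTBbLLss=2 TTBbLlSS=4 TTBbLlSs=8 TTBbLlss=4 TTBbllSS=2 TTBbllSs=4 TTBbllss=2 TTbbLLSS=2 TTbbLLSs=4 TTbbLLss=2 TTbbLlSS=4 TTbbLlSs=8 TTbbLlss=4 TTbbllSS=2 TTbbllSs=4 TTbbllss=2 TtBbLLSS=4 TtBbLLSs=8 TtBbLLss=4 TtBbLlSS=8 TtBbLlSs=16 TtBbLlss=8 TtBbllSS=4 TtBbllSs=8 TtBbllss=4 TtbbLLSS=4 TtbbLLSs=8 TtbbLLss=4 TtbbLlSS=8 TtbbLlSs=16 TtbbLlss=8 TtbbllSS=4 TtbbllSs=8 Ttbbllss=4 ttBbLLSS=2 ttBbLLSs=4 ttBbLLss=2 ttBbLlSS=4 ttBbLlSs=8 ttBbLlss=4 ttBbllSS=2 ttBbllSs=4 ttBbllss=2 ttbbLLSS=2 ttbbLLSs=4 ttbbLLss=2 ttbbLlSS=4 ttbbLlSs=8 ttbbLlss=4 ttbbllSS=2 ttbbllSs=4 ttbbllss=2
TTBbllss hits 2/256; gcd=2; 2÷2/256÷2 = 1/128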